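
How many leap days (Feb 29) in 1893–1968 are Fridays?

2

Leap years in 1893–1968: 18 of them.
Feb 29 weekday advances by 5 (mod 7) from one leap year to the next four years later (or differs when a century non-leap intervenes).
Leap-day weekdays: 1896:Sat 1904:Mon 1908:Sat 1912:Thu 1916:Tue 1920:Sun 1924:Fri✓ 1928:Wed 1932:Mon 1936:Sat 1940:Thu 1944:Tue 1948:Sun 1952:Fri✓ 1956:Wed 1960:Mon 1964:Sat 1968:Thu
Friday: 1924, 1952 → 2.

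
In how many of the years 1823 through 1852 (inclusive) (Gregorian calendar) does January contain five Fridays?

14

January has 31 days; it has five Fridays when Friday falls among the first (month-length − 28) days — i.e. when January 1 is one of Friday/Thursday/Wednesday.
January 1 by year: 1823:Wed✓ 1824:Thu✓ 1825:Sat 1826:Sun 1827:Mon 1828:Tue 1829:Thu✓ 1830:Fri✓ 1831:Sat 1832:Sun 1833:Tue 1834:Wed✓ 1835:Thu✓ 1836:Fri✓ 1837:Sun 1838:Mon 1839:Tue 1840:Wed✓ 1841:Fri✓ 1842:Sat 1843:Sun 1844:Mon 1845:Wed✓ 1846:Thu✓ 1847:Fri✓ 1848:Sat 1849:Mon 1850:Tue 1851:Wed✓ 1852:Thu✓
Years with five Fridays: 1823, 1824, 1829, 1830, 1834, 1835, 1836, 1840, 1841, 1845, 1846, 1847, 1851, 1852 → 14.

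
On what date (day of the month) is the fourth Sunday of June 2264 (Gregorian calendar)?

26

June 1, 2264 is a Wednesday, so the first Sunday is the 5th.
The fourth Sunday is 5 + 21 = 26.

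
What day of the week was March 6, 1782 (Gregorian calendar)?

January 1, 1782 is a Tuesday.
March 6 is day 65 of the year, i.e. 64 days after Jan 1.
64 mod 7 = 1, so advance 1 weekday from Tuesday: Wednesday.

Wednesday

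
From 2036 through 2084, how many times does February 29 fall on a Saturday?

Leap years in 2036–2084: 13 of them.
Feb 29 weekday advances by 5 (mod 7) from one leap year to the next four years later (or differs when a century non-leap intervenes).
Leap-day weekdays: 2036:Fri 2040:Wed 2044:Mon 2048:Sat✓ 2052:Thu 2056:Tue 2060:Sun 2064:Fri 2068:Wed 2072:Mon 2076:Sat✓ 2080:Thu 2084:Tue
Saturday: 2048, 2076 → 2.

2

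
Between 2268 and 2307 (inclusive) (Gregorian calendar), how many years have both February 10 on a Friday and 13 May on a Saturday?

5

Check each year's weekday for February 10 and 13 May:
  2268: Mon/Wed  2269: Wed/Thu  2270: Thu/Fri  2271: Fri/Sat ✓  2272: Sat/Mon  2273: Mon/Tue  2274: Tue/Wed  2275: Wed/Thu  2276: Thu/Sat  2277: Sat/Sun  2278: Sun/Mon  2279: Mon/Tue  2280: Tue/Thu  2281: Thu/Fri  …(12 more)…  2294: Sat/Sun  2295: Sun/Mon  2296: Mon/Wed  2297: Wed/Thu  2298: Thu/Fri  2299: Fri/Sat ✓  2300: Sat/Sun  2301: Sun/Mon  2302: Mon/Tue  2303: Tue/Wed  2304: Wed/Fri  2305: Fri/Sat ✓  2306: Sat/Sun  2307: Sun/Mon
Both conditions hold in: 2271, 2282, 2293, 2299, 2305 — 5.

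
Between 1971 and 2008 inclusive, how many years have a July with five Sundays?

17

July has 31 days; it has five Sundays when Sunday falls among the first (month-length − 28) days — i.e. when July 1 is one of Sunday/Saturday/Friday.
July 1 by year: 1971:Thu 1972:Sat✓ 1973:Sun✓ 1974:Mon 1975:Tue 1976:Thu 1977:Fri✓ 1978:Sat✓ 1979:Sun✓ 1980:Tue 1981:Wed 1982:Thu 1983:Fri✓ 1984:Sun✓ 1985:Mon …(8 more)… 1994:Fri✓ 1995:Sat✓ 1996:Mon 1997:Tue 1998:Wed 1999:Thu 2000:Sat✓ 2001:Sun✓ 2002:Mon 2003:Tue 2004:Thu 2005:Fri✓ 2006:Sat✓ 2007:Sun✓ 2008:Tue
Years with five Sundays: 1972, 1973, 1977, 1978, 1979, 1983, 1984, 1988, 1989, 1990, 1994, 1995, 2000, 2001, 2005, 2006, 2007 → 17.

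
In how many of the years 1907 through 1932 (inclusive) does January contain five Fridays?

12

January has 31 days; it has five Fridays when Friday falls among the first (month-length − 28) days — i.e. when January 1 is one of Friday/Thursday/Wednesday.
January 1 by year: 1907:Tue 1908:Wed✓ 1909:Fri✓ 1910:Sat 1911:Sun 1912:Mon 1913:Wed✓ 1914:Thu✓ 1915:Fri✓ 1916:Sat 1917:Mon 1918:Tue 1919:Wed✓ 1920:Thu✓ 1921:Sat 1922:Sun 1923:Mon 1924:Tue 1925:Thu✓ 1926:Fri✓ 1927:Sat 1928:Sun 1929:Tue 1930:Wed✓ 1931:Thu✓ 1932:Fri✓
Years with five Fridays: 1908, 1909, 1913, 1914, 1915, 1919, 1920, 1925, 1926, 1930, 1931, 1932 → 12.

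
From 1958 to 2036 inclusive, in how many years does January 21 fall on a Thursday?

Track January 21's weekday year by year (advancing +1, or +2 across a Feb 29):
  1958: Tue  1959: Wed (+1)  1960: Thu (+1) ✓  1961: Sat (+2)  1962: Sun (+1)
  1963: Mon (+1)  1964: Tue (+1)  1965: Thu (+2) ✓  1966: Fri (+1)  1967: Sat (+1)
  1968: Sun (+1)  1969: Tue (+2)  1970: Wed (+1)  1971: Thu (+1) ✓  … (51 more years) …
  2023: Sat (+1)  2024: Sun (+1)  2025: Tue (+2)  2026: Wed (+1)  2027: Thu (+1) ✓
  2028: Fri (+1)  2029: Sun (+2)  2030: Mon (+1)  2031: Tue (+1)  2032: Wed (+1)
  2033: Fri (+2)  2034: Sat (+1)  2035: Sun (+1)  2036: Mon (+1)
Thursday years: 1960, 1965, 1971, 1982, 1988, 1993, 1999, 2010, 2016, 2021, 2027 — 11 in total.

11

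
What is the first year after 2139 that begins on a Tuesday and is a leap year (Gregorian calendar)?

2160

Jan 1 advances by 2 weekdays after a leap year and by 1 after a common year.
2139: Jan 1 is Thursday.
2140: Friday (leap)
2141: Sunday
2142: Monday
2143: Tuesday
2144: Wednesday (leap)
2145: Friday
2146: Saturday
2147: Sunday
2148: Monday (leap)
2149: Wednesday
2150: Thursday
2151: Friday
2152: Saturday (leap)
2153: Monday
2154: Tuesday
2155: Wednesday
2156: Thursday (leap)
2157: Saturday
2158: Sunday
2159: Monday
2160: Tuesday (leap)
2160 begins on a Tuesday and is a leap year.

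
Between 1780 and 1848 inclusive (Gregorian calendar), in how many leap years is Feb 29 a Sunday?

Leap years in 1780–1848: 17 of them.
Feb 29 weekday advances by 5 (mod 7) from one leap year to the next four years later (or differs when a century non-leap intervenes).
Leap-day weekdays: 1780:Tue 1784:Sun✓ 1788:Fri 1792:Wed 1796:Mon 1804:Wed 1808:Mon 1812:Sat 1816:Thu 1820:Tue 1824:Sun✓ 1828:Fri 1832:Wed 1836:Mon 1840:Sat 1844:Thu 1848:Tue
Sunday: 1784, 1824 → 2.

2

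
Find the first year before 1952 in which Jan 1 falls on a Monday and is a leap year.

Jan 1 advances by 2 weekdays after a leap year and by 1 after a common year.
1952: Jan 1 is Tuesday (leap).
1951: Monday
1950: Sunday
1949: Saturday
1948: Thursday (leap)
1947: Wednesday
1946: Tuesday
1945: Monday
1944: Saturday (leap)
1943: Friday
1942: Thursday
1941: Wednesday
1940: Monday (leap)
1940 begins on a Monday and is a leap year.

1940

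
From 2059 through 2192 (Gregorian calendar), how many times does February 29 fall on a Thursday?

Leap years in 2059–2192: 33 of them.
Feb 29 weekday advances by 5 (mod 7) from one leap year to the next four years later (or differs when a century non-leap intervenes).
Leap-day weekdays: 2060:Sun 2064:Fri 2068:Wed 2072:Mon 2076:Sat 2080:Thu✓ 2084:Tue 2088:Sun 2092:Fri 2096:Wed 2104:Fri 2108:Wed 2112:Mon …(7 more)… 2144:Sat 2148:Thu✓ 2152:Tue 2156:Sun 2160:Fri 2164:Wed 2168:Mon 2172:Sat 2176:Thu✓ 2180:Tue 2184:Sun 2188:Fri 2192:Wed
Thursday: 2080, 2120, 2148, 2176 → 4.

4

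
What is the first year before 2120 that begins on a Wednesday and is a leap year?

2116

Jan 1 advances by 2 weekdays after a leap year and by 1 after a common year.
2120: Jan 1 is Monday (leap).
2119: Sunday
2118: Saturday
2117: Friday
2116: Wednesday (leap)
2116 begins on a Wednesday and is a leap year.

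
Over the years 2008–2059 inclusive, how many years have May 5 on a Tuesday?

Track May 5's weekday year by year (advancing +1, or +2 across a Feb 29):
  2008: Mon  2009: Tue (+1) ✓  2010: Wed (+1)  2011: Thu (+1)  2012: Sat (+2)
  2013: Sun (+1)  2014: Mon (+1)  2015: Tue (+1) ✓  2016: Thu (+2)  2017: Fri (+1)
  2018: Sat (+1)  2019: Sun (+1)  2020: Tue (+2) ✓  2021: Wed (+1)  … (24 more years) …
  2046: Sat (+1)  2047: Sun (+1)  2048: Tue (+2) ✓  2049: Wed (+1)  2050: Thu (+1)
  2051: Fri (+1)  2052: Sun (+2)  2053: Mon (+1)  2054: Tue (+1) ✓  2055: Wed (+1)
  2056: Fri (+2)  2057: Sat (+1)  2058: Sun (+1)  2059: Mon (+1)
Tuesday years: 2009, 2015, 2020, 2026, 2037, 2043, 2048, 2054 — 8 in total.

8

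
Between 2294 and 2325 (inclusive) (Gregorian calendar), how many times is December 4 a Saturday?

4

Track December 4's weekday year by year (advancing +1, or +2 across a Feb 29):
  2294: Tue  2295: Wed (+1)  2296: Fri (+2)  2297: Sat (+1) ✓  2298: Sun (+1)
  2299: Mon (+1)  2300: Tue (+1)  2301: Wed (+1)  2302: Thu (+1)  2303: Fri (+1)
  2304: Sun (+2)  2305: Mon (+1)  2306: Tue (+1)  2307: Wed (+1)  … (4 more years) …
  2312: Wed (+2)  2313: Thu (+1)  2314: Fri (+1)  2315: Sat (+1) ✓  2316: Mon (+2)
  2317: Tue (+1)  2318: Wed (+1)  2319: Thu (+1)  2320: Sat (+2) ✓  2321: Sun (+1)
  2322: Mon (+1)  2323: Tue (+1)  2324: Thu (+2)  2325: Fri (+1)
Saturday years: 2297, 2309, 2315, 2320 — 4 in total.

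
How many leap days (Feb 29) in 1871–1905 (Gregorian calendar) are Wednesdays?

1

Leap years in 1871–1905: 8 of them.
Feb 29 weekday advances by 5 (mod 7) from one leap year to the next four years later (or differs when a century non-leap intervenes).
Leap-day weekdays: 1872:Thu 1876:Tue 1880:Sun 1884:Fri 1888:Wed✓ 1892:Mon 1896:Sat 1904:Mon
Wednesday: 1888 → 1.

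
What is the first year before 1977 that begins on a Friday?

1971

Jan 1 advances by 2 weekdays after a leap year and by 1 after a common year.
1977: Jan 1 is Saturday.
1976: Thursday (leap)
1975: Wednesday
1974: Tuesday
1973: Monday
1972: Saturday (leap)
1971: Friday
1971 begins on a Friday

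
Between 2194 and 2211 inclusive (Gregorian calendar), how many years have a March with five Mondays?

7

March has 31 days; it has five Mondays when Monday falls among the first (month-length − 28) days — i.e. when March 1 is one of Monday/Sunday/Saturday.
March 1 by year: 2194:Sat✓ 2195:Sun✓ 2196:Tue 2197:Wed 2198:Thu 2199:Fri 2200:Sat✓ 2201:Sun✓ 2202:Mon✓ 2203:Tue 2204:Thu 2205:Fri 2206:Sat✓ 2207:Sun✓ 2208:Tue 2209:Wed 2210:Thu 2211:Fri
Years with five Mondays: 2194, 2195, 2200, 2201, 2202, 2206, 2207 → 7.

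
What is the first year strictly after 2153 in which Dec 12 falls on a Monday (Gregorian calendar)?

From one year to the next, a fixed date's weekday advances by 1, or by 2 when a Feb 29 lies between the two dates.
2153: December 12 is Wednesday.
2154: Thursday (+1)
2155: Friday (+1)
2156: Sunday (+2)
2157: Monday (+1)
Dec 12 falls on a Monday in 2157.

2157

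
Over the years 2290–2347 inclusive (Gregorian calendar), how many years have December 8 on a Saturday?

8

Track December 8's weekday year by year (advancing +1, or +2 across a Feb 29):
  2290: Mon  2291: Tue (+1)  2292: Thu (+2)  2293: Fri (+1)  2294: Sat (+1) ✓
  2295: Sun (+1)  2296: Tue (+2)  2297: Wed (+1)  2298: Thu (+1)  2299: Fri (+1)
  2300: Sat (+1) ✓  2301: Sun (+1)  2302: Mon (+1)  2303: Tue (+1)  … (30 more years) …
  2334: Sat (+1) ✓  2335: Sun (+1)  2336: Tue (+2)  2337: Wed (+1)  2338: Thu (+1)
  2339: Fri (+1)  2340: Sun (+2)  2341: Mon (+1)  2342: Tue (+1)  2343: Wed (+1)
  2344: Fri (+2)  2345: Sat (+1) ✓  2346: Sun (+1)  2347: Mon (+1)
Saturday years: 2294, 2300, 2306, 2317, 2323, 2328, 2334, 2345 — 8 in total.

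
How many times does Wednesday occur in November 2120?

November 2120 has 30 days and begins on Friday.
The first Wednesday is November 6.
Wednesdays fall on 6, 13, 20, 27 — that's 4.

4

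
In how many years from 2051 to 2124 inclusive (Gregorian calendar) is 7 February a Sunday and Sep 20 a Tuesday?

Check each year's weekday for 7 February and Sep 20:
  2051: Tue/Wed  2052: Wed/Fri  2053: Fri/Sat  2054: Sat/Sun  2055: Sun/Mon  2056: Mon/Wed  2057: Wed/Thu  2058: Thu/Fri  2059: Fri/Sat  2060: Sat/Mon  2061: Mon/Tue  2062: Tue/Wed  2063: Wed/Thu  2064: Thu/Sat  …(46 more)…  2111: Sat/Sun  2112: Sun/Tue ✓  2113: Tue/Wed  2114: Wed/Thu  2115: Thu/Fri  2116: Fri/Sun  2117: Sun/Mon  2118: Mon/Tue  2119: Tue/Wed  2120: Wed/Fri  2121: Fri/Sat  2122: Sat/Sun  2123: Sun/Mon  2124: Mon/Wed
Both conditions hold in: 2072, 2112 — 2.

2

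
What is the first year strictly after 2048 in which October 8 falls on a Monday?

From one year to the next, a fixed date's weekday advances by 1, or by 2 when a Feb 29 lies between the two dates.
2048: October 8 is Thursday.
2049: Friday (+1)
2050: Saturday (+1)
2051: Sunday (+1)
2052: Tuesday (+2)
2053: Wednesday (+1)
2054: Thursday (+1)
2055: Friday (+1)
2056: Sunday (+2)
2057: Monday (+1)
October 8 falls on a Monday in 2057.

2057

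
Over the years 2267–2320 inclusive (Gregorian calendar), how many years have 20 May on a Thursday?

8

Track 20 May's weekday year by year (advancing +1, or +2 across a Feb 29):
  2267: Mon  2268: Wed (+2)  2269: Thu (+1) ✓  2270: Fri (+1)  2271: Sat (+1)
  2272: Mon (+2)  2273: Tue (+1)  2274: Wed (+1)  2275: Thu (+1) ✓  2276: Sat (+2)
  2277: Sun (+1)  2278: Mon (+1)  2279: Tue (+1)  2280: Thu (+2) ✓  … (26 more years) …
  2307: Mon (+1)  2308: Wed (+2)  2309: Thu (+1) ✓  2310: Fri (+1)  2311: Sat (+1)
  2312: Mon (+2)  2313: Tue (+1)  2314: Wed (+1)  2315: Thu (+1) ✓  2316: Sat (+2)
  2317: Sun (+1)  2318: Mon (+1)  2319: Tue (+1)  2320: Thu (+2) ✓
Thursday years: 2269, 2275, 2280, 2286, 2297, 2309, 2315, 2320 — 8 in total.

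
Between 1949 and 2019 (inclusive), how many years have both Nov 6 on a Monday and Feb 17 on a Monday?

0

Check each year's weekday for Nov 6 and Feb 17:
  1949: Sun/Thu  1950: Mon/Fri  1951: Tue/Sat  1952: Thu/Sun  1953: Fri/Tue  1954: Sat/Wed  1955: Sun/Thu  1956: Tue/Fri  1957: Wed/Sun  1958: Thu/Mon  1959: Fri/Tue  1960: Sun/Wed  1961: Mon/Fri  1962: Tue/Sat  …(43 more)…  2006: Mon/Fri  2007: Tue/Sat  2008: Thu/Sun  2009: Fri/Tue  2010: Sat/Wed  2011: Sun/Thu  2012: Tue/Fri  2013: Wed/Sun  2014: Thu/Mon  2015: Fri/Tue  2016: Sun/Wed  2017: Mon/Fri  2018: Tue/Sat  2019: Wed/Sun
Both conditions hold in: no year — 0.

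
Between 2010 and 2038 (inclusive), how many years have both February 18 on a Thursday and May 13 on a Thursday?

Check each year's weekday for February 18 and May 13:
  2010: Thu/Thu ✓  2011: Fri/Fri  2012: Sat/Sun  2013: Mon/Mon  2014: Tue/Tue  2015: Wed/Wed  2016: Thu/Fri  2017: Sat/Sat  2018: Sun/Sun  2019: Mon/Mon  2020: Tue/Wed  2021: Thu/Thu ✓  2022: Fri/Fri  2023: Sat/Sat  2024: Sun/Mon  2025: Tue/Tue  2026: Wed/Wed  2027: Thu/Thu ✓  2028: Fri/Sat  2029: Sun/Sun  2030: Mon/Mon  2031: Tue/Tue  2032: Wed/Thu  2033: Fri/Fri  2034: Sat/Sat  2035: Sun/Sun  2036: Mon/Tue  2037: Wed/Wed  2038: Thu/Thu ✓
Both conditions hold in: 2010, 2021, 2027, 2038 — 4.

4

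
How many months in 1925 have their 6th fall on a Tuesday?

Check the 6th of each month of 1925: Jan 6: Tue, Feb 6: Fri, Mar 6: Fri, Apr 6: Mon, May 6: Wed, Jun 6: Sat, Jul 6: Mon, Aug 6: Thu, Sep 6: Sun, Oct 6: Tue, Nov 6: Fri, Dec 6: Sun.
Tuesday occurs in January, October — 2 months.

2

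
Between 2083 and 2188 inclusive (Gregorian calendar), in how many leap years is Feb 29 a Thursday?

3

Leap years in 2083–2188: 26 of them.
Feb 29 weekday advances by 5 (mod 7) from one leap year to the next four years later (or differs when a century non-leap intervenes).
Leap-day weekdays: 2084:Tue 2088:Sun 2092:Fri 2096:Wed 2104:Fri 2108:Wed 2112:Mon 2116:Sat 2120:Thu✓ 2124:Tue 2128:Sun 2132:Fri 2136:Wed 2140:Mon 2144:Sat 2148:Thu✓ 2152:Tue 2156:Sun 2160:Fri 2164:Wed 2168:Mon 2172:Sat 2176:Thu✓ 2180:Tue 2184:Sun 2188:Fri
Thursday: 2120, 2148, 2176 → 3.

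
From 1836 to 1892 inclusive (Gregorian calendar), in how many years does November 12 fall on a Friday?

8

Track November 12's weekday year by year (advancing +1, or +2 across a Feb 29):
  1836: Sat  1837: Sun (+1)  1838: Mon (+1)  1839: Tue (+1)  1840: Thu (+2)
  1841: Fri (+1) ✓  1842: Sat (+1)  1843: Sun (+1)  1844: Tue (+2)  1845: Wed (+1)
  1846: Thu (+1)  1847: Fri (+1) ✓  1848: Sun (+2)  1849: Mon (+1)  … (29 more years) …
  1879: Wed (+1)  1880: Fri (+2) ✓  1881: Sat (+1)  1882: Sun (+1)  1883: Mon (+1)
  1884: Wed (+2)  1885: Thu (+1)  1886: Fri (+1) ✓  1887: Sat (+1)  1888: Mon (+2)
  1889: Tue (+1)  1890: Wed (+1)  1891: Thu (+1)  1892: Sat (+2)
Friday years: 1841, 1847, 1852, 1858, 1869, 1875, 1880, 1886 — 8 in total.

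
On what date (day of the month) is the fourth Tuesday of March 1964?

March 1, 1964 is a Sunday, so the first Tuesday is the 3rd.
The fourth Tuesday is 3 + 21 = 24.

24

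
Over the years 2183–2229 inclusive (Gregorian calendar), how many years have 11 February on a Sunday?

Track 11 February's weekday year by year (advancing +1, or +2 across a Feb 29):
  2183: Tue  2184: Wed (+1)  2185: Fri (+2)  2186: Sat (+1)  2187: Sun (+1) ✓
  2188: Mon (+1)  2189: Wed (+2)  2190: Thu (+1)  2191: Fri (+1)  2192: Sat (+1)
  2193: Mon (+2)  2194: Tue (+1)  2195: Wed (+1)  2196: Thu (+1)  … (19 more years) …
  2216: Sun (+1) ✓  2217: Tue (+2)  2218: Wed (+1)  2219: Thu (+1)  2220: Fri (+1)
  2221: Sun (+2) ✓  2222: Mon (+1)  2223: Tue (+1)  2224: Wed (+1)  2225: Fri (+2)
  2226: Sat (+1)  2227: Sun (+1) ✓  2228: Mon (+1)  2229: Wed (+2)
Sunday years: 2187, 2198, 2210, 2216, 2221, 2227 — 6 in total.

6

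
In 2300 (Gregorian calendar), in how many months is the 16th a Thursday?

1

Check the 16th of each month of 2300: Jan 16: Tue, Feb 16: Fri, Mar 16: Fri, Apr 16: Mon, May 16: Wed, Jun 16: Sat, Jul 16: Mon, Aug 16: Thu, Sep 16: Sun, Oct 16: Tue, Nov 16: Fri, Dec 16: Sun.
Thursday occurs in August — 1 month.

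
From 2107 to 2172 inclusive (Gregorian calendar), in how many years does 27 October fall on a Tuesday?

Track 27 October's weekday year by year (advancing +1, or +2 across a Feb 29):
  2107: Thu  2108: Sat (+2)  2109: Sun (+1)  2110: Mon (+1)  2111: Tue (+1) ✓
  2112: Thu (+2)  2113: Fri (+1)  2114: Sat (+1)  2115: Sun (+1)  2116: Tue (+2) ✓
  2117: Wed (+1)  2118: Thu (+1)  2119: Fri (+1)  2120: Sun (+2)  … (38 more years) …
  2159: Sat (+1)  2160: Mon (+2)  2161: Tue (+1) ✓  2162: Wed (+1)  2163: Thu (+1)
  2164: Sat (+2)  2165: Sun (+1)  2166: Mon (+1)  2167: Tue (+1) ✓  2168: Thu (+2)
  2169: Fri (+1)  2170: Sat (+1)  2171: Sun (+1)  2172: Tue (+2) ✓
Tuesday years: 2111, 2116, 2122, 2133, 2139, 2144, 2150, 2161, 2167, 2172 — 10 in total.

10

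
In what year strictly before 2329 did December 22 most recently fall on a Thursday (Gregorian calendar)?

2327

From one year to the next, a fixed date's weekday advances by 1, or by 2 when a Feb 29 lies between the two dates.
2329: December 22 is Sunday.
2328: Saturday (−1)
2327: Thursday (−2)
December 22 falls on a Thursday in 2327.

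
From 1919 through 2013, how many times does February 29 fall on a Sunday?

4

Leap years in 1919–2013: 24 of them.
Feb 29 weekday advances by 5 (mod 7) from one leap year to the next four years later (or differs when a century non-leap intervenes).
Leap-day weekdays: 1920:Sun✓ 1924:Fri 1928:Wed 1932:Mon 1936:Sat 1940:Thu 1944:Tue 1948:Sun✓ 1952:Fri 1956:Wed 1960:Mon 1964:Sat 1968:Thu 1972:Tue 1976:Sun✓ 1980:Fri 1984:Wed 1988:Mon 1992:Sat 1996:Thu 2000:Tue 2004:Sun✓ 2008:Fri 2012:Wed
Sunday: 1920, 1948, 1976, 2004 → 4.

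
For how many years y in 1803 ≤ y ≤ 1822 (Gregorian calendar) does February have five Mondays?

February has 28 days (29 in leap years); it has five Mondays when Monday falls among the first (month-length − 28) days — i.e. when February 1 is Monday in a leap year (never in a common year).
February 1 by year: 1803:Tue 1804:Wed 1805:Fri 1806:Sat 1807:Sun 1808:Mon✓ 1809:Wed 1810:Thu 1811:Fri 1812:Sat 1813:Mon 1814:Tue 1815:Wed 1816:Thu 1817:Sat 1818:Sun 1819:Mon 1820:Tue 1821:Thu 1822:Fri
Years with five Mondays: 1808 → 1.

1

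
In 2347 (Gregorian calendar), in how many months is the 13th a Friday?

Check the 13th of each month of 2347: Jan 13: Mon, Feb 13: Thu, Mar 13: Thu, Apr 13: Sun, May 13: Tue, Jun 13: Fri, Jul 13: Sun, Aug 13: Wed, Sep 13: Sat, Oct 13: Mon, Nov 13: Thu, Dec 13: Sat.
Friday occurs in June — 1 month.

1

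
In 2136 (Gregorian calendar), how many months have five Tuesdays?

4

A month of length L has five Tuesdays iff its first Tuesday is on day ≤ L−28 (so day 1–3 in a 31-day month, 1–2 in a 30-day month, day 1 in a leap February).
Checking each month of 2136: Jan starts Sun (31d) ✓; Feb starts Wed (29d); Mar starts Thu (31d); Apr starts Sun (30d); May starts Tue (31d) ✓; Jun starts Fri (30d); Jul starts Sun (31d) ✓; Aug starts Wed (31d); Sep starts Sat (30d); Oct starts Mon (31d) ✓; Nov starts Thu (30d); Dec starts Sat (31d).
Five-Tuesday months: January, May, July, October → 4.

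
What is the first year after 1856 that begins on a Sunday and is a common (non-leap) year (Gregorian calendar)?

Jan 1 advances by 2 weekdays after a leap year and by 1 after a common year.
1856: Jan 1 is Tuesday (leap).
1857: Thursday
1858: Friday
1859: Saturday
1860: Sunday (leap)
1861: Tuesday
1862: Wednesday
1863: Thursday
1864: Friday (leap)
1865: Sunday
1865 begins on a Sunday and is a common year.

1865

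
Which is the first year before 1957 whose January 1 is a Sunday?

Jan 1 advances by 2 weekdays after a leap year and by 1 after a common year.
1957: Jan 1 is Tuesday.
1956: Sunday (leap)
1956 begins on a Sunday

1956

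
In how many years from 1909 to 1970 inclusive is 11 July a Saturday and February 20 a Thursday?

Check each year's weekday for 11 July and February 20:
  1909: Sun/Sat  1910: Mon/Sun  1911: Tue/Mon  1912: Thu/Tue  1913: Fri/Thu  1914: Sat/Fri  1915: Sun/Sat  1916: Tue/Sun  1917: Wed/Tue  1918: Thu/Wed  1919: Fri/Thu  1920: Sun/Fri  1921: Mon/Sun  1922: Tue/Mon  …(34 more)…  1957: Thu/Wed  1958: Fri/Thu  1959: Sat/Fri  1960: Mon/Sat  1961: Tue/Mon  1962: Wed/Tue  1963: Thu/Wed  1964: Sat/Thu ✓  1965: Sun/Sat  1966: Mon/Sun  1967: Tue/Mon  1968: Thu/Tue  1969: Fri/Thu  1970: Sat/Fri
Both conditions hold in: 1936, 1964 — 2.

2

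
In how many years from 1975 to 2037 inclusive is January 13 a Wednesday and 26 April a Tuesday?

2

Check each year's weekday for January 13 and 26 April:
  1975: Mon/Sat  1976: Tue/Mon  1977: Thu/Tue  1978: Fri/Wed  1979: Sat/Thu  1980: Sun/Sat  1981: Tue/Sun  1982: Wed/Mon  1983: Thu/Tue  1984: Fri/Thu  1985: Sun/Fri  1986: Mon/Sat  1987: Tue/Sun  1988: Wed/Tue ✓  …(35 more)…  2024: Sat/Fri  2025: Mon/Sat  2026: Tue/Sun  2027: Wed/Mon  2028: Thu/Wed  2029: Sat/Thu  2030: Sun/Fri  2031: Mon/Sat  2032: Tue/Mon  2033: Thu/Tue  2034: Fri/Wed  2035: Sat/Thu  2036: Sun/Sat  2037: Tue/Sun
Both conditions hold in: 1988, 2016 — 2.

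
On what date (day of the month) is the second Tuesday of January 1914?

13

January 1, 1914 is a Thursday, so the first Tuesday is the 6th.
The second Tuesday is 6 + 7 = 13.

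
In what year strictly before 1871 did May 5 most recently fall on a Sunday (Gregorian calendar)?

1867

From one year to the next, a fixed date's weekday advances by 1, or by 2 when a Feb 29 lies between the two dates.
1871: May 5 is Friday.
1870: Thursday (−1)
1869: Wednesday (−1)
1868: Tuesday (−1)
1867: Sunday (−2)
May 5 falls on a Sunday in 1867.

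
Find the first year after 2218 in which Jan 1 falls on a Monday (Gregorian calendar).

Jan 1 advances by 2 weekdays after a leap year and by 1 after a common year.
2218: Jan 1 is Thursday.
2219: Friday
2220: Saturday (leap)
2221: Monday
2221 begins on a Monday

2221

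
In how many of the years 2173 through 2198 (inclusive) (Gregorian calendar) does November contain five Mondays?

November has 30 days; it has five Mondays when Monday falls among the first (month-length − 28) days — i.e. when November 1 is one of Monday/Sunday.
November 1 by year: 2173:Mon✓ 2174:Tue 2175:Wed 2176:Fri 2177:Sat 2178:Sun✓ 2179:Mon✓ 2180:Wed 2181:Thu 2182:Fri 2183:Sat 2184:Mon✓ 2185:Tue 2186:Wed 2187:Thu 2188:Sat 2189:Sun✓ 2190:Mon✓ 2191:Tue 2192:Thu 2193:Fri 2194:Sat 2195:Sun✓ 2196:Tue 2197:Wed 2198:Thu
Years with five Mondays: 2173, 2178, 2179, 2184, 2189, 2190, 2195 → 7.

7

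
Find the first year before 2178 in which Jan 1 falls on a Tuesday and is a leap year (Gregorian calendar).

2160

Jan 1 advances by 2 weekdays after a leap year and by 1 after a common year.
2178: Jan 1 is Thursday.
2177: Wednesday
2176: Monday (leap)
2175: Sunday
2174: Saturday
2173: Friday
2172: Wednesday (leap)
2171: Tuesday
2170: Monday
2169: Sunday
2168: Friday (leap)
2167: Thursday
2166: Wednesday
2165: Tuesday
2164: Sunday (leap)
2163: Saturday
2162: Friday
2161: Thursday
2160: Tuesday (leap)
2160 begins on a Tuesday and is a leap year.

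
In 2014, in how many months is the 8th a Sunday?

Check the 8th of each month of 2014: Jan 8: Wed, Feb 8: Sat, Mar 8: Sat, Apr 8: Tue, May 8: Thu, Jun 8: Sun, Jul 8: Tue, Aug 8: Fri, Sep 8: Mon, Oct 8: Wed, Nov 8: Sat, Dec 8: Mon.
Sunday occurs in June — 1 month.

1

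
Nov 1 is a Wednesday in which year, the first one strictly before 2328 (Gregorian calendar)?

2322

From one year to the next, a fixed date's weekday advances by 1, or by 2 when a Feb 29 lies between the two dates.
2328: November 1 is Thursday.
2327: Tuesday (−2)
2326: Monday (−1)
2325: Sunday (−1)
2324: Saturday (−1)
2323: Thursday (−2)
2322: Wednesday (−1)
Nov 1 falls on a Wednesday in 2322.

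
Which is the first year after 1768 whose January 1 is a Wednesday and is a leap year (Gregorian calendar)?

Jan 1 advances by 2 weekdays after a leap year and by 1 after a common year.
1768: Jan 1 is Friday (leap).
1769: Sunday
1770: Monday
1771: Tuesday
1772: Wednesday (leap)
1772 begins on a Wednesday and is a leap year.

1772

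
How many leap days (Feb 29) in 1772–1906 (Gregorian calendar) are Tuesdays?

Leap years in 1772–1906: 32 of them.
Feb 29 weekday advances by 5 (mod 7) from one leap year to the next four years later (or differs when a century non-leap intervenes).
Leap-day weekdays: 1772:Sat 1776:Thu 1780:Tue✓ 1784:Sun 1788:Fri 1792:Wed 1796:Mon 1804:Wed 1808:Mon 1812:Sat 1816:Thu 1820:Tue✓ 1824:Sun …(6 more)… 1852:Sun 1856:Fri 1860:Wed 1864:Mon 1868:Sat 1872:Thu 1876:Tue✓ 1880:Sun 1884:Fri 1888:Wed 1892:Mon 1896:Sat 1904:Mon
Tuesday: 1780, 1820, 1848, 1876 → 4.

4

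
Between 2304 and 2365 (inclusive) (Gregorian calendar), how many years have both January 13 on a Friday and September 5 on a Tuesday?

Check each year's weekday for January 13 and September 5:
  2304: Wed/Mon  2305: Fri/Tue ✓  2306: Sat/Wed  2307: Sun/Thu  2308: Mon/Sat  2309: Wed/Sun  2310: Thu/Mon  2311: Fri/Tue ✓  2312: Sat/Thu  2313: Mon/Fri  2314: Tue/Sat  2315: Wed/Sun  2316: Thu/Tue  2317: Sat/Wed  …(34 more)…  2352: Sun/Fri  2353: Tue/Sat  2354: Wed/Sun  2355: Thu/Mon  2356: Fri/Wed  2357: Sun/Thu  2358: Mon/Fri  2359: Tue/Sat  2360: Wed/Mon  2361: Fri/Tue ✓  2362: Sat/Wed  2363: Sun/Thu  2364: Mon/Sat  2365: Wed/Sun
Both conditions hold in: 2305, 2311, 2322, 2333, 2339, 2350, 2361 — 7.

7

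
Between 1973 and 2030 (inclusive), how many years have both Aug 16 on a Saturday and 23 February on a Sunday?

Check each year's weekday for Aug 16 and 23 February:
  1973: Thu/Fri  1974: Fri/Sat  1975: Sat/Sun ✓  1976: Mon/Mon  1977: Tue/Wed  1978: Wed/Thu  1979: Thu/Fri  1980: Sat/Sat  1981: Sun/Mon  1982: Mon/Tue  1983: Tue/Wed  1984: Thu/Thu  1985: Fri/Sat  1986: Sat/Sun ✓  …(30 more)…  2017: Wed/Thu  2018: Thu/Fri  2019: Fri/Sat  2020: Sun/Sun  2021: Mon/Tue  2022: Tue/Wed  2023: Wed/Thu  2024: Fri/Fri  2025: Sat/Sun ✓  2026: Sun/Mon  2027: Mon/Tue  2028: Wed/Wed  2029: Thu/Fri  2030: Fri/Sat
Both conditions hold in: 1975, 1986, 1997, 2003, 2014, 2025 — 6.

6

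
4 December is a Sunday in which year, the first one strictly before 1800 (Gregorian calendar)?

From one year to the next, a fixed date's weekday advances by 1, or by 2 when a Feb 29 lies between the two dates.
1800: December 4 is Thursday.
1799: Wednesday (−1)
1798: Tuesday (−1)
1797: Monday (−1)
1796: Sunday (−1)
4 December falls on a Sunday in 1796.

1796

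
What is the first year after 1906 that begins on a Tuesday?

Jan 1 advances by 2 weekdays after a leap year and by 1 after a common year.
1906: Jan 1 is Monday.
1907: Tuesday
1907 begins on a Tuesday

1907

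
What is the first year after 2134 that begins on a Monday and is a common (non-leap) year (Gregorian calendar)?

Jan 1 advances by 2 weekdays after a leap year and by 1 after a common year.
2134: Jan 1 is Friday.
2135: Saturday
2136: Sunday (leap)
2137: Tuesday
2138: Wednesday
2139: Thursday
2140: Friday (leap)
2141: Sunday
2142: Monday
2142 begins on a Monday and is a common year.

2142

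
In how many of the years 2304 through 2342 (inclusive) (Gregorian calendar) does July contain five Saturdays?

17

July has 31 days; it has five Saturdays when Saturday falls among the first (month-length − 28) days — i.e. when July 1 is one of Saturday/Friday/Thursday.
July 1 by year: 2304:Fri✓ 2305:Sat✓ 2306:Sun 2307:Mon 2308:Wed 2309:Thu✓ 2310:Fri✓ 2311:Sat✓ 2312:Mon 2313:Tue 2314:Wed 2315:Thu✓ 2316:Sat✓ 2317:Sun 2318:Mon …(9 more)… 2328:Sun 2329:Mon 2330:Tue 2331:Wed 2332:Fri✓ 2333:Sat✓ 2334:Sun 2335:Mon 2336:Wed 2337:Thu✓ 2338:Fri✓ 2339:Sat✓ 2340:Mon 2341:Tue 2342:Wed
Years with five Saturdays: 2304, 2305, 2309, 2310, 2311, 2315, 2316, 2320, 2321, 2322, 2326, 2327, 2332, 2333, 2337, 2338, 2339 → 17.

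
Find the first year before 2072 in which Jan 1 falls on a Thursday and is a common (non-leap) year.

Jan 1 advances by 2 weekdays after a leap year and by 1 after a common year.
2072: Jan 1 is Friday (leap).
2071: Thursday
2071 begins on a Thursday and is a common year.

2071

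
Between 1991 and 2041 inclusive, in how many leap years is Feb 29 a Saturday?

2

Leap years in 1991–2041: 13 of them.
Feb 29 weekday advances by 5 (mod 7) from one leap year to the next four years later (or differs when a century non-leap intervenes).
Leap-day weekdays: 1992:Sat✓ 1996:Thu 2000:Tue 2004:Sun 2008:Fri 2012:Wed 2016:Mon 2020:Sat✓ 2024:Thu 2028:Tue 2032:Sun 2036:Fri 2040:Wed
Saturday: 1992, 2020 → 2.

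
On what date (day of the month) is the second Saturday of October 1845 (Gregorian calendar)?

October 1, 1845 is a Wednesday, so the first Saturday is the 4th.
The second Saturday is 4 + 7 = 11.

11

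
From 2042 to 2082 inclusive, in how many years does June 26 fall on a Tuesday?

Track June 26's weekday year by year (advancing +1, or +2 across a Feb 29):
  2042: Thu  2043: Fri (+1)  2044: Sun (+2)  2045: Mon (+1)  2046: Tue (+1) ✓
  2047: Wed (+1)  2048: Fri (+2)  2049: Sat (+1)  2050: Sun (+1)  2051: Mon (+1)
  2052: Wed (+2)  2053: Thu (+1)  2054: Fri (+1)  2055: Sat (+1)  … (13 more years) …
  2069: Wed (+1)  2070: Thu (+1)  2071: Fri (+1)  2072: Sun (+2)  2073: Mon (+1)
  2074: Tue (+1) ✓  2075: Wed (+1)  2076: Fri (+2)  2077: Sat (+1)  2078: Sun (+1)
  2079: Mon (+1)  2080: Wed (+2)  2081: Thu (+1)  2082: Fri (+1)
Tuesday years: 2046, 2057, 2063, 2068, 2074 — 5 in total.

5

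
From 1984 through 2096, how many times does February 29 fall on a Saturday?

Leap years in 1984–2096: 29 of them.
Feb 29 weekday advances by 5 (mod 7) from one leap year to the next four years later (or differs when a century non-leap intervenes).
Leap-day weekdays: 1984:Wed 1988:Mon 1992:Sat✓ 1996:Thu 2000:Tue 2004:Sun 2008:Fri 2012:Wed 2016:Mon 2020:Sat✓ 2024:Thu 2028:Tue 2032:Sun …(3 more)… 2048:Sat✓ 2052:Thu 2056:Tue 2060:Sun 2064:Fri 2068:Wed 2072:Mon 2076:Sat✓ 2080:Thu 2084:Tue 2088:Sun 2092:Fri 2096:Wed
Saturday: 1992, 2020, 2048, 2076 → 4.

4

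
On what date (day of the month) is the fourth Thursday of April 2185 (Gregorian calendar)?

April 1, 2185 is a Friday, so the first Thursday is the 7th.
The fourth Thursday is 7 + 21 = 28.

28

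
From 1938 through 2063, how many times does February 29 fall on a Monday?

Leap years in 1938–2063: 31 of them.
Feb 29 weekday advances by 5 (mod 7) from one leap year to the next four years later (or differs when a century non-leap intervenes).
Leap-day weekdays: 1940:Thu 1944:Tue 1948:Sun 1952:Fri 1956:Wed 1960:Mon✓ 1964:Sat 1968:Thu 1972:Tue 1976:Sun 1980:Fri 1984:Wed 1988:Mon✓ …(5 more)… 2012:Wed 2016:Mon✓ 2020:Sat 2024:Thu 2028:Tue 2032:Sun 2036:Fri 2040:Wed 2044:Mon✓ 2048:Sat 2052:Thu 2056:Tue 2060:Sun
Monday: 1960, 1988, 2016, 2044 → 4.

4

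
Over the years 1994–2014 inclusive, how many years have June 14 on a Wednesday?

Track June 14's weekday year by year (advancing +1, or +2 across a Feb 29):
  1994: Tue  1995: Wed (+1) ✓  1996: Fri (+2)  1997: Sat (+1)  1998: Sun (+1)
  1999: Mon (+1)  2000: Wed (+2) ✓  2001: Thu (+1)  2002: Fri (+1)  2003: Sat (+1)
  2004: Mon (+2)  2005: Tue (+1)  2006: Wed (+1) ✓  2007: Thu (+1)  2008: Sat (+2)
  2009: Sun (+1)  2010: Mon (+1)  2011: Tue (+1)  2012: Thu (+2)  2013: Fri (+1)
  2014: Sat (+1)
Wednesday years: 1995, 2000, 2006 — 3 in total.

3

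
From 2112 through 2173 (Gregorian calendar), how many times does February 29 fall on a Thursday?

Leap years in 2112–2173: 16 of them.
Feb 29 weekday advances by 5 (mod 7) from one leap year to the next four years later (or differs when a century non-leap intervenes).
Leap-day weekdays: 2112:Mon 2116:Sat 2120:Thu✓ 2124:Tue 2128:Sun 2132:Fri 2136:Wed 2140:Mon 2144:Sat 2148:Thu✓ 2152:Tue 2156:Sun 2160:Fri 2164:Wed 2168:Mon 2172:Sat
Thursday: 2120, 2148 → 2.

2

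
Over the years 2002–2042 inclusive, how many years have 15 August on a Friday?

Track 15 August's weekday year by year (advancing +1, or +2 across a Feb 29):
  2002: Thu  2003: Fri (+1) ✓  2004: Sun (+2)  2005: Mon (+1)  2006: Tue (+1)
  2007: Wed (+1)  2008: Fri (+2) ✓  2009: Sat (+1)  2010: Sun (+1)  2011: Mon (+1)
  2012: Wed (+2)  2013: Thu (+1)  2014: Fri (+1) ✓  2015: Sat (+1)  … (13 more years) …
  2029: Wed (+1)  2030: Thu (+1)  2031: Fri (+1) ✓  2032: Sun (+2)  2033: Mon (+1)
  2034: Tue (+1)  2035: Wed (+1)  2036: Fri (+2) ✓  2037: Sat (+1)  2038: Sun (+1)
  2039: Mon (+1)  2040: Wed (+2)  2041: Thu (+1)  2042: Fri (+1) ✓
Friday years: 2003, 2008, 2014, 2025, 2031, 2036, 2042 — 7 in total.

7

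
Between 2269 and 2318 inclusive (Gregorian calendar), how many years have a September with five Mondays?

14

September has 30 days; it has five Mondays when Monday falls among the first (month-length − 28) days — i.e. when September 1 is one of Monday/Sunday.
September 1 by year: 2269:Wed 2270:Thu 2271:Fri 2272:Sun✓ 2273:Mon✓ 2274:Tue 2275:Wed 2276:Fri 2277:Sat 2278:Sun✓ 2279:Mon✓ 2280:Wed 2281:Thu 2282:Fri 2283:Sat …(20 more)… 2304:Thu 2305:Fri 2306:Sat 2307:Sun✓ 2308:Tue 2309:Wed 2310:Thu 2311:Fri 2312:Sun✓ 2313:Mon✓ 2314:Tue 2315:Wed 2316:Fri 2317:Sat 2318:Sun✓
Years with five Mondays: 2272, 2273, 2278, 2279, 2284, 2289, 2290, 2295, 2301, 2302, 2307, 2312, 2313, 2318 → 14.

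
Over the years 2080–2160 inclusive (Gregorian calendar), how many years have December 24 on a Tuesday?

11

Track December 24's weekday year by year (advancing +1, or +2 across a Feb 29):
  2080: Tue ✓  2081: Wed (+1)  2082: Thu (+1)  2083: Fri (+1)  2084: Sun (+2)
  2085: Mon (+1)  2086: Tue (+1) ✓  2087: Wed (+1)  2088: Fri (+2)  2089: Sat (+1)
  2090: Sun (+1)  2091: Mon (+1)  2092: Wed (+2)  2093: Thu (+1)  … (53 more years) …
  2147: Sun (+1)  2148: Tue (+2) ✓  2149: Wed (+1)  2150: Thu (+1)  2151: Fri (+1)
  2152: Sun (+2)  2153: Mon (+1)  2154: Tue (+1) ✓  2155: Wed (+1)  2156: Fri (+2)
  2157: Sat (+1)  2158: Sun (+1)  2159: Mon (+1)  2160: Wed (+2)
Tuesday years: 2080, 2086, 2097, 2109, 2115, 2120, 2126, 2137, 2143, 2148, 2154 — 11 in total.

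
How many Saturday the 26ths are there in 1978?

Check the 26th of each month of 1978: Jan 26: Thu, Feb 26: Sun, Mar 26: Sun, Apr 26: Wed, May 26: Fri, Jun 26: Mon, Jul 26: Wed, Aug 26: Sat, Sep 26: Tue, Oct 26: Thu, Nov 26: Sun, Dec 26: Tue.
Saturday occurs in August — 1 month.

1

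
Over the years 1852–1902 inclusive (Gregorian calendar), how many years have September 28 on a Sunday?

Track September 28's weekday year by year (advancing +1, or +2 across a Feb 29):
  1852: Tue  1853: Wed (+1)  1854: Thu (+1)  1855: Fri (+1)  1856: Sun (+2) ✓
  1857: Mon (+1)  1858: Tue (+1)  1859: Wed (+1)  1860: Fri (+2)  1861: Sat (+1)
  1862: Sun (+1) ✓  1863: Mon (+1)  1864: Wed (+2)  1865: Thu (+1)  … (23 more years) …
  1889: Sat (+1)  1890: Sun (+1) ✓  1891: Mon (+1)  1892: Wed (+2)  1893: Thu (+1)
  1894: Fri (+1)  1895: Sat (+1)  1896: Mon (+2)  1897: Tue (+1)  1898: Wed (+1)
  1899: Thu (+1)  1900: Fri (+1)  1901: Sat (+1)  1902: Sun (+1) ✓
Sunday years: 1856, 1862, 1873, 1879, 1884, 1890, 1902 — 7 in total.

7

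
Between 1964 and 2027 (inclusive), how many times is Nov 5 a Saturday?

9

Track Nov 5's weekday year by year (advancing +1, or +2 across a Feb 29):
  1964: Thu  1965: Fri (+1)  1966: Sat (+1) ✓  1967: Sun (+1)  1968: Tue (+2)
  1969: Wed (+1)  1970: Thu (+1)  1971: Fri (+1)  1972: Sun (+2)  1973: Mon (+1)
  1974: Tue (+1)  1975: Wed (+1)  1976: Fri (+2)  1977: Sat (+1) ✓  … (36 more years) …
  2014: Wed (+1)  2015: Thu (+1)  2016: Sat (+2) ✓  2017: Sun (+1)  2018: Mon (+1)
  2019: Tue (+1)  2020: Thu (+2)  2021: Fri (+1)  2022: Sat (+1) ✓  2023: Sun (+1)
  2024: Tue (+2)  2025: Wed (+1)  2026: Thu (+1)  2027: Fri (+1)
Saturday years: 1966, 1977, 1983, 1988, 1994, 2005, 2011, 2016, 2022 — 9 in total.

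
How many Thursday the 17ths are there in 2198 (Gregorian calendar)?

Check the 17th of each month of 2198: Jan 17: Wed, Feb 17: Sat, Mar 17: Sat, Apr 17: Tue, May 17: Thu, Jun 17: Sun, Jul 17: Tue, Aug 17: Fri, Sep 17: Mon, Oct 17: Wed, Nov 17: Sat, Dec 17: Mon.
Thursday occurs in May — 1 month.

1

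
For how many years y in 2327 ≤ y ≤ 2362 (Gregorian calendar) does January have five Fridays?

January has 31 days; it has five Fridays when Friday falls among the first (month-length − 28) days — i.e. when January 1 is one of Friday/Thursday/Wednesday.
January 1 by year: 2327:Sat 2328:Sun 2329:Tue 2330:Wed✓ 2331:Thu✓ 2332:Fri✓ 2333:Sun 2334:Mon 2335:Tue 2336:Wed✓ 2337:Fri✓ 2338:Sat 2339:Sun 2340:Mon 2341:Wed✓ …(6 more)… 2348:Thu✓ 2349:Sat 2350:Sun 2351:Mon 2352:Tue 2353:Thu✓ 2354:Fri✓ 2355:Sat 2356:Sun 2357:Tue 2358:Wed✓ 2359:Thu✓ 2360:Fri✓ 2361:Sun 2362:Mon
Years with five Fridays: 2330, 2331, 2332, 2336, 2337, 2341, 2342, 2343, 2347, 2348, 2353, 2354, 2358, 2359, 2360 → 15.

15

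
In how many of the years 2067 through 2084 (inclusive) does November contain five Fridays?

November has 30 days; it has five Fridays when Friday falls among the first (month-length − 28) days — i.e. when November 1 is one of Friday/Thursday.
November 1 by year: 2067:Tue 2068:Thu✓ 2069:Fri✓ 2070:Sat 2071:Sun 2072:Tue 2073:Wed 2074:Thu✓ 2075:Fri✓ 2076:Sun 2077:Mon 2078:Tue 2079:Wed 2080:Fri✓ 2081:Sat 2082:Sun 2083:Mon 2084:Wed
Years with five Fridays: 2068, 2069, 2074, 2075, 2080 → 5.

5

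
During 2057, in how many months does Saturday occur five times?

A month of length L has five Saturdays iff its first Saturday is on day ≤ L−28 (so day 1–3 in a 31-day month, 1–2 in a 30-day month, day 1 in a leap February).
Checking each month of 2057: Jan starts Mon (31d); Feb starts Thu (28d); Mar starts Thu (31d) ✓; Apr starts Sun (30d); May starts Tue (31d); Jun starts Fri (30d) ✓; Jul starts Sun (31d); Aug starts Wed (31d); Sep starts Sat (30d) ✓; Oct starts Mon (31d); Nov starts Thu (30d); Dec starts Sat (31d) ✓.
Five-Saturday months: March, June, September, December → 4.

4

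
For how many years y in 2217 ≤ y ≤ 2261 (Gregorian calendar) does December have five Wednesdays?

20

December has 31 days; it has five Wednesdays when Wednesday falls among the first (month-length − 28) days — i.e. when December 1 is one of Wednesday/Tuesday/Monday.
December 1 by year: 2217:Mon✓ 2218:Tue✓ 2219:Wed✓ 2220:Fri 2221:Sat 2222:Sun 2223:Mon✓ 2224:Wed✓ 2225:Thu 2226:Fri 2227:Sat 2228:Mon✓ 2229:Tue✓ 2230:Wed✓ 2231:Thu …(15 more)… 2247:Wed✓ 2248:Fri 2249:Sat 2250:Sun 2251:Mon✓ 2252:Wed✓ 2253:Thu 2254:Fri 2255:Sat 2256:Mon✓ 2257:Tue✓ 2258:Wed✓ 2259:Thu 2260:Sat 2261:Sun
Years with five Wednesdays: 2217, 2218, 2219, 2223, 2224, 2228, 2229, 2230, 2234, 2235, 2240, 2241, 2245, 2246, 2247, 2251, 2252, 2256, 2257, 2258 → 20.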